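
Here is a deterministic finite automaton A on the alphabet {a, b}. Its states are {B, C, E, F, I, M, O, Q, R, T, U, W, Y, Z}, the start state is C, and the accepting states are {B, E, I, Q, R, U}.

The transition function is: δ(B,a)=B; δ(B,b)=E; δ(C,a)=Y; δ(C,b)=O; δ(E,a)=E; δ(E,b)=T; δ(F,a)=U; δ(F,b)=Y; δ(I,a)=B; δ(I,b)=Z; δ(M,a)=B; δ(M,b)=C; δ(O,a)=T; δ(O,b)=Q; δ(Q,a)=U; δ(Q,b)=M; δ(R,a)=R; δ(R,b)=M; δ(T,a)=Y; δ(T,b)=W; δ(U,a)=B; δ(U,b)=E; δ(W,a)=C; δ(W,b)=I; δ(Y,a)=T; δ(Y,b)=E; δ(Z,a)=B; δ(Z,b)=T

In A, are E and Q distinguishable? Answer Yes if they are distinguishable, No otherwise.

First remove the unreachable states {F,R}; 12 states remain.
Start with accepting vs non-accepting: {B,E,I,Q,U} | {C,M,O,T,W,Y,Z}.
On input b, block {B,E,I,Q,U} splits into {E,I,Q} and {B,U}.
Split {E,I,Q} by δ(·,a) → {I,Q} and {E}.
On input a, block {C,M,O,T,W,Y,Z} splits into {C,O,T,W,Y} and {M,Z}.
Split {C,O,T,W,Y} by δ(·,b) → {C,T} and {O,W} and {Y}.
The partition is now stable with 7 blocks: {I,Q} | {C,T} | {B,U} | {E} | {M,Z} | {O,W} | {Y}.
E and Q end up in different blocks, so they are distinguishable. For instance, the string 'ab' is accepted from only Q.

Yes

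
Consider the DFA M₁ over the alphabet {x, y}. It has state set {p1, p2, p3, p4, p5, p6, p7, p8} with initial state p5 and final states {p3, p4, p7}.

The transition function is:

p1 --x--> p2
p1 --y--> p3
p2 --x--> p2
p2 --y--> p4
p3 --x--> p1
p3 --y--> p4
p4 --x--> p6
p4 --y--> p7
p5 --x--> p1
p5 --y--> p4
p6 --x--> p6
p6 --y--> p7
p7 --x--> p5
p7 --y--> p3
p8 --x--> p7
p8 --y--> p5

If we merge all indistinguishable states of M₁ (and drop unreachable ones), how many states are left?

2

Reachable states from the start: {p1,p2,p3,p4,p5,p6,p7}. Unreachable: {p8} — drop them.
Start with accepting vs non-accepting: {p3,p4,p7} | {p1,p2,p5,p6}.
The partition is now stable with 2 blocks: {p3,p4,p7} | {p1,p2,p5,p6}.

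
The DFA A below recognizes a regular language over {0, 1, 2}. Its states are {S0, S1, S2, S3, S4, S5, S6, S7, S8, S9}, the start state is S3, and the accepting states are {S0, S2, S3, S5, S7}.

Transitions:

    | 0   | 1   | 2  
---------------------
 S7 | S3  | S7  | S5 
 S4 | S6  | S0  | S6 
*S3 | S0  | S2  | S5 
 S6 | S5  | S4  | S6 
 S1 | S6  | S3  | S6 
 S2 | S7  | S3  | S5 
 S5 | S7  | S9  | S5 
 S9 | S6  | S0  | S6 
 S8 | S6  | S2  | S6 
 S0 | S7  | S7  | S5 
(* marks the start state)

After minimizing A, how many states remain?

First remove the unreachable states {S1,S8}; 8 states remain.
Start with accepting vs non-accepting: {S0,S2,S3,S5,S7} | {S4,S6,S9}.
On input 1, block {S0,S2,S3,S5,S7} splits into {S0,S2,S3,S7} and {S5}.
Refine {S4,S6,S9} on symbol 0: members go to different blocks, giving {S4,S9} and {S6}.
Stable partition: {S0,S2,S3,S7} | {S4,S9} | {S5} | {S6} — 4 equivalence classes.

4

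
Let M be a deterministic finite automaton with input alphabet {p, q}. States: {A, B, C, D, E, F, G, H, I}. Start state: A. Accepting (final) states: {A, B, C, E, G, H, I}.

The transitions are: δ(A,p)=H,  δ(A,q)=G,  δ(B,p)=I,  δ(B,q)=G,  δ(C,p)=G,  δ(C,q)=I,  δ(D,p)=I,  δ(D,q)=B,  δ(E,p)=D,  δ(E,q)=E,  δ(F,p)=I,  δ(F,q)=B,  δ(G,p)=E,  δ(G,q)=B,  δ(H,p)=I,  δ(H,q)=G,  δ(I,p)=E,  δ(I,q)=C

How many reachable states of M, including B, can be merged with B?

First remove the unreachable states {F}; 8 states remain.
Start with accepting vs non-accepting: {A,B,C,E,G,H,I} | {D}.
On input p, block {A,B,C,E,G,H,I} splits into {A,B,C,G,H,I} and {E}.
Refine {A,B,C,G,H,I} on symbol p: members go to different blocks, giving {A,B,C,H} and {G,I}.
Split {A,B,C,H} by δ(·,p) → {B,C,H} and {A}.
Stable partition: {B,C,H} | {D} | {E} | {G,I} | {A} — 5 equivalence classes.
State B belongs to the block {B,C,H}, which has 3 states.

3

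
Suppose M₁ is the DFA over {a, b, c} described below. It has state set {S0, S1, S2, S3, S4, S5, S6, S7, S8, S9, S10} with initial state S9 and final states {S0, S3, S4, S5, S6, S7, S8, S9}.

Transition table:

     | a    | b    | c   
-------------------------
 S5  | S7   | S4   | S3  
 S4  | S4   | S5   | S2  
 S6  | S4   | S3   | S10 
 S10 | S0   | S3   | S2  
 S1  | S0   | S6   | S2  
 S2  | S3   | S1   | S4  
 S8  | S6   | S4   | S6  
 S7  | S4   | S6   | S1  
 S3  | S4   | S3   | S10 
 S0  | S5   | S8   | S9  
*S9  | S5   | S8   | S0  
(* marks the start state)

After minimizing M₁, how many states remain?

6

All states are reachable from the start state.
Start with accepting vs non-accepting: {S0,S3,S4,S5,S6,S7,S8,S9} | {S1,S2,S10}.
On input c, block {S0,S3,S4,S5,S6,S7,S8,S9} splits into {S0,S5,S8,S9} and {S3,S4,S6,S7}.
Split {S0,S5,S8,S9} by δ(·,a) → {S0,S9} and {S5,S8}.
Refine {S1,S2,S10} on symbol a: members go to different blocks, giving {S1,S10} and {S2}.
Refine {S3,S4,S6,S7} on symbol b: members go to different blocks, giving {S3,S6,S7} and {S4}.
The partition is now stable with 6 blocks: {S0,S9} | {S1,S10} | {S3,S6,S7} | {S5,S8} | {S2} | {S4}.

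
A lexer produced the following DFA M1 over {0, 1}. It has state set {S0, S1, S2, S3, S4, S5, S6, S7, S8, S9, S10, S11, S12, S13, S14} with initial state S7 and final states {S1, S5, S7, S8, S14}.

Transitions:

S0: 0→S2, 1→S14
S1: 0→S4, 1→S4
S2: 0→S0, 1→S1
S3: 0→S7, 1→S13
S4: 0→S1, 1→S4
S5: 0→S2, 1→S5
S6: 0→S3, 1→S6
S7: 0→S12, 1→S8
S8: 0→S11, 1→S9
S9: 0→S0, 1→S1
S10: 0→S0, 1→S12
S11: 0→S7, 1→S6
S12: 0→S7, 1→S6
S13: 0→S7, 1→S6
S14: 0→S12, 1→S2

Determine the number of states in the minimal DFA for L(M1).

9

First remove the unreachable states {S5,S10}; 13 states remain.
Initial partition by acceptance: {S1,S7,S8,S14} | {S0,S2,S3,S4,S6,S9,S11,S12,S13}.
Split {S1,S7,S8,S14} by δ(·,1) → {S1,S8,S14} and {S7}.
On input 0, block {S0,S2,S3,S4,S6,S9,S11,S12,S13} splits into {S0,S2,S6,S9} and {S3,S11,S12,S13} and {S4}.
Refine {S1,S8,S14} on symbol 0: members go to different blocks, giving {S8,S14} and {S1}.
Split {S0,S2,S6,S9} by δ(·,0) → {S0,S2,S9} and {S6}.
On input 1, block {S0,S2,S9} splits into {S2,S9} and {S0}.
Split {S3,S11,S12,S13} by δ(·,1) → {S11,S12,S13} and {S3}.
The partition is now stable with 9 blocks: {S8,S14} | {S2,S9} | {S7} | {S11,S12,S13} | {S4} | {S1} | {S6} | {S0} | {S3}.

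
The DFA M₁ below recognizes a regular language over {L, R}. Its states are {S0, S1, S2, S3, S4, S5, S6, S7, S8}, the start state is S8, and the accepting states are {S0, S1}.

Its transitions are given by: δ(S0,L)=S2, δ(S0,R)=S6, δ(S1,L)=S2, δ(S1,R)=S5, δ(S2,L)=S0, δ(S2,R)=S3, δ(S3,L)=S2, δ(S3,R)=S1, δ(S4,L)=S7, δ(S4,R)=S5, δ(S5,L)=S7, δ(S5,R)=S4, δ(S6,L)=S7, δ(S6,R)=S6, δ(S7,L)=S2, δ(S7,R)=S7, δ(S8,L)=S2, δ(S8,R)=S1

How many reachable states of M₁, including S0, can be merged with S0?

All states are reachable from the start state.
Initial partition by acceptance: {S0,S1} | {S2,S3,S4,S5,S6,S7,S8}.
Split {S2,S3,S4,S5,S6,S7,S8} by δ(·,L) → {S3,S4,S5,S6,S7,S8} and {S2}.
Split {S3,S4,S5,S6,S7,S8} by δ(·,L) → {S3,S7,S8} and {S4,S5,S6}.
Refine {S3,S7,S8} on symbol R: members go to different blocks, giving {S3,S8} and {S7}.
Stable partition: {S0,S1} | {S3,S8} | {S2} | {S4,S5,S6} | {S7} — 5 equivalence classes.
State S0 belongs to the block {S0,S1}, which has 2 states.

2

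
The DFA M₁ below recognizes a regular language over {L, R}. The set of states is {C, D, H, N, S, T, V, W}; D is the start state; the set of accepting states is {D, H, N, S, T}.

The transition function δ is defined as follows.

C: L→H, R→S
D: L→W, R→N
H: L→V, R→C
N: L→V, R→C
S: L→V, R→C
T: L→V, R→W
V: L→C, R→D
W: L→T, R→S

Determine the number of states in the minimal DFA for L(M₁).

4

Initial partition by acceptance: {D,H,N,S,T} | {C,V,W}.
Refine {D,H,N,S,T} on symbol R: members go to different blocks, giving {H,N,S,T} and {D}.
Split {C,V,W} by δ(·,L) → {C,W} and {V}.
No further refinement is possible. Final partition (4 blocks): {H,N,S,T} | {C,W} | {D} | {V}.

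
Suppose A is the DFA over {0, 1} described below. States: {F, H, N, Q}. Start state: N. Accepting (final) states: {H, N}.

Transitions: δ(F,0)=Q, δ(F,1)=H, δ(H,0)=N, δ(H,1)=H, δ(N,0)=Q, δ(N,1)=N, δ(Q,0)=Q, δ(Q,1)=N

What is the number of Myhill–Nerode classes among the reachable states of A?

2

States {F,H} cannot be reached from the start state, so discard them.
P0 = {N} | {Q}.
No further refinement is possible. Final partition (2 blocks): {N} | {Q}.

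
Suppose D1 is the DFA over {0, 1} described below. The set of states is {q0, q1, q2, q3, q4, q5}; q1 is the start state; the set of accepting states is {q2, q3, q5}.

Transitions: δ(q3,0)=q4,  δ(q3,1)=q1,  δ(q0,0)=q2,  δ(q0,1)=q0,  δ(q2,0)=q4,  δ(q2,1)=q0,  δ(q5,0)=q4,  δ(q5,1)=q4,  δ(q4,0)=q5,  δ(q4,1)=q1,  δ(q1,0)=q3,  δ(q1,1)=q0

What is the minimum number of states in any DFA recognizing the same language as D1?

All states are reachable from the start state.
Initial partition by acceptance: {q2,q3,q5} | {q0,q1,q4}.
The partition is now stable with 2 blocks: {q2,q3,q5} | {q0,q1,q4}.

2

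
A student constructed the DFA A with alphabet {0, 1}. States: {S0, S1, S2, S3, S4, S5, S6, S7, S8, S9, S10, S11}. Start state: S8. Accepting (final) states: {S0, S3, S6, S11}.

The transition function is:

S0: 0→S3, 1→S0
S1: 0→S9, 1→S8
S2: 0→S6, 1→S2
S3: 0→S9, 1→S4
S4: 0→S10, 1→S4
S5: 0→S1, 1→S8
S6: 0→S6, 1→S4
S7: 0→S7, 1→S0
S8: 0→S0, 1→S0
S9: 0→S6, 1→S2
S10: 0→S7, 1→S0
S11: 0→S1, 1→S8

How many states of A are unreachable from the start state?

3

Starting at S8 and following transitions, the reachable set is {S0, S2, S3, S4, S6, S7, S8, S9, S10}. That leaves S1, S5, S11 unreachable — 3 in total.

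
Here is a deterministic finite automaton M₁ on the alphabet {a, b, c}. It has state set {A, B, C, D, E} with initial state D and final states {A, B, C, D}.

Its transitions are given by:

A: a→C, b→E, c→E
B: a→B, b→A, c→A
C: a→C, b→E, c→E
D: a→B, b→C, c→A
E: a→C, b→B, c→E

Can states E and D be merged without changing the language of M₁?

Start with accepting vs non-accepting: {A,B,C,D} | {E}.
Split {A,B,C,D} by δ(·,b) → {A,C} and {B,D}.
Stable partition: {A,C} | {E} | {B,D} — 3 equivalence classes.
E and D end up in different blocks, so they are distinguishable. For instance, the string 'ε' is accepted from only D.

No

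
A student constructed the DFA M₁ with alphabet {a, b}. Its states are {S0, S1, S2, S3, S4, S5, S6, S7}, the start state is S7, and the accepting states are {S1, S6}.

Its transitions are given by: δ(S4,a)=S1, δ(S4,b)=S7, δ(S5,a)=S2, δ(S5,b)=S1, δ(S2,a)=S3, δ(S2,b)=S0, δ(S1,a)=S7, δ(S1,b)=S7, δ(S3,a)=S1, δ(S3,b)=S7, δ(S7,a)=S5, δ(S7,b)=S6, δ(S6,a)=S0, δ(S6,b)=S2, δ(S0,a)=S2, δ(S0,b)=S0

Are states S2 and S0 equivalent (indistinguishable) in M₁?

Reachable states from the start: {S0,S1,S2,S3,S5,S6,S7}. Unreachable: {S4} — drop them.
Initial partition by acceptance: {S1,S6} | {S0,S2,S3,S5,S7}.
On input a, block {S0,S2,S3,S5,S7} splits into {S0,S2,S5,S7} and {S3}.
On input a, block {S0,S2,S5,S7} splits into {S0,S5,S7} and {S2}.
Split {S1,S6} by δ(·,b) → {S1} and {S6}.
Split {S0,S5,S7} by δ(·,a) → {S0,S5} and {S7}.
Refine {S0,S5} on symbol b: members go to different blocks, giving {S0} and {S5}.
The partition is now stable with 7 blocks: {S1} | {S0} | {S3} | {S2} | {S6} | {S7} | {S5}.
S2 and S0 end up in different blocks, so they are distinguishable. For instance, the string 'aa' is accepted from only S2.

No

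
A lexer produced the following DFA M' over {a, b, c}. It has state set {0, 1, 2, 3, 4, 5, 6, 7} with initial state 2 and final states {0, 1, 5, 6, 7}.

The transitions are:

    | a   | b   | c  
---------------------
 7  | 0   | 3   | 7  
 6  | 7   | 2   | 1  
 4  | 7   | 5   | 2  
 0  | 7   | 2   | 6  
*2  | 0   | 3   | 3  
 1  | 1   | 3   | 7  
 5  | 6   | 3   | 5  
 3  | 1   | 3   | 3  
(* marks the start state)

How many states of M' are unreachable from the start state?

BFS from 2 reaches {0, 1, 2, 3, 6, 7}; the 2 state(s) 4, 5 are never visited.

2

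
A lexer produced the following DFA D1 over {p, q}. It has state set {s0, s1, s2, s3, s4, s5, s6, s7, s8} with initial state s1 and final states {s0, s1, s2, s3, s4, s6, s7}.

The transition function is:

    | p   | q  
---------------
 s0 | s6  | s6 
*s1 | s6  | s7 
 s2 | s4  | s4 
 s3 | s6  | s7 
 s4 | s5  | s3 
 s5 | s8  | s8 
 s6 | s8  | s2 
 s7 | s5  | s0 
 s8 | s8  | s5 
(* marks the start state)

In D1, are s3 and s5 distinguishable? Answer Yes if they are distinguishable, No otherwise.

Yes

Every state is reachable, so we keep all 9.
P0 = {s0,s1,s2,s3,s4,s6,s7} | {s5,s8}.
Split {s0,s1,s2,s3,s4,s6,s7} by δ(·,p) → {s0,s1,s2,s3} and {s4,s6,s7}.
The partition is now stable with 3 blocks: {s0,s1,s2,s3} | {s5,s8} | {s4,s6,s7}.
s3 and s5 end up in different blocks, so they are distinguishable. For instance, the string 'ε' is accepted from only s3.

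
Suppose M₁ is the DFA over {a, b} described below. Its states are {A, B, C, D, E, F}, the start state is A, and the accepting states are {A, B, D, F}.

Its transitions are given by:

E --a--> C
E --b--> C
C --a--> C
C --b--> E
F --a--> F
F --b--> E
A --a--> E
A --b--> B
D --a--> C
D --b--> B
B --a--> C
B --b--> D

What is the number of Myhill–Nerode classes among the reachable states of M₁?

2

First remove the unreachable states {F}; 5 states remain.
Start with accepting vs non-accepting: {A,B,D} | {C,E}.
The partition is now stable with 2 blocks: {A,B,D} | {C,E}.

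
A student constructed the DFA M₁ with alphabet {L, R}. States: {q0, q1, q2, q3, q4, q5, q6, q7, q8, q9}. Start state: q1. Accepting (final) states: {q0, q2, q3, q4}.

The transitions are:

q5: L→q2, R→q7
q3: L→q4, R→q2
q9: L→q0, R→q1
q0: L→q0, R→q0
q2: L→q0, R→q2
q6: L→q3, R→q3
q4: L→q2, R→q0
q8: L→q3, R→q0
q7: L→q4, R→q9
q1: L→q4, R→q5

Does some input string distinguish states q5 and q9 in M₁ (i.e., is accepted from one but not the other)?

First remove the unreachable states {q3,q6,q8}; 7 states remain.
Start with accepting vs non-accepting: {q0,q2,q4} | {q1,q5,q7,q9}.
No further refinement is possible. Final partition (2 blocks): {q0,q2,q4} | {q1,q5,q7,q9}.
q5 and q9 lie in the same block of the stable partition, so they are equivalent — no string distinguishes them.

No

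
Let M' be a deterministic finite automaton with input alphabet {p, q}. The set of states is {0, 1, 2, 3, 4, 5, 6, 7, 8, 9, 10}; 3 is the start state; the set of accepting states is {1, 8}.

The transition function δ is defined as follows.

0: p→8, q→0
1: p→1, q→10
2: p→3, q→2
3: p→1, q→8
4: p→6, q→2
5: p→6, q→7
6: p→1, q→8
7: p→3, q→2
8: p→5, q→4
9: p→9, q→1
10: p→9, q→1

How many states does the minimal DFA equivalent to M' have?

First remove the unreachable states {0}; 10 states remain.
Initial partition by acceptance: {1,8} | {2,3,4,5,6,7,9,10}.
Refine {1,8} on symbol p: members go to different blocks, giving {1} and {8}.
Split {2,3,4,5,6,7,9,10} by δ(·,p) → {2,4,5,7,9,10} and {3,6}.
Refine {2,4,5,7,9,10} on symbol p: members go to different blocks, giving {2,4,5,7} and {9,10}.
Stable partition: {1} | {2,4,5,7} | {8} | {3,6} | {9,10} — 5 equivalence classes.

5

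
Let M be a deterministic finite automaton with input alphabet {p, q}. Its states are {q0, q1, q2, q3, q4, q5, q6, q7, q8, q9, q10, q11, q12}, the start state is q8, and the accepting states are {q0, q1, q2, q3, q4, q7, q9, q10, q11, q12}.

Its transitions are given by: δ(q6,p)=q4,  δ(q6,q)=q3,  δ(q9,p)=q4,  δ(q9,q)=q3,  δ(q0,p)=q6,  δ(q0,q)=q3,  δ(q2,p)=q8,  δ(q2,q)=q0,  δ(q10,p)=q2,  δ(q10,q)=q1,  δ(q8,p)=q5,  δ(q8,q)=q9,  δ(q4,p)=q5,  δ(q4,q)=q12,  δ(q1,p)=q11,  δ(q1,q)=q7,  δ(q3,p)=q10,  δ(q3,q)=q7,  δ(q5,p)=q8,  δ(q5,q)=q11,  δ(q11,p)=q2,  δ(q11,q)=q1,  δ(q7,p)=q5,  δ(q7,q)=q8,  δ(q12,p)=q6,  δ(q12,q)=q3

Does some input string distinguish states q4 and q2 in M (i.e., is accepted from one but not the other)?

All states are reachable from the start state.
Start with accepting vs non-accepting: {q0,q1,q2,q3,q4,q7,q9,q10,q11,q12} | {q5,q6,q8}.
Refine {q0,q1,q2,q3,q4,q7,q9,q10,q11,q12} on symbol p: members go to different blocks, giving {q0,q2,q4,q7,q12} and {q1,q3,q9,q10,q11}.
On input q, block {q0,q2,q4,q7,q12} splits into {q0,q12} and {q2,q4} and {q7}.
On input p, block {q5,q6,q8} splits into {q5,q8} and {q6}.
On input p, block {q1,q3,q9,q10,q11} splits into {q9,q10,q11} and {q1,q3}.
Stable partition: {q0,q12} | {q5,q8} | {q9,q10,q11} | {q2,q4} | {q7} | {q6} | {q1,q3} — 7 equivalence classes.
q4 and q2 lie in the same block of the stable partition, so they are equivalent — no string distinguishes them.

No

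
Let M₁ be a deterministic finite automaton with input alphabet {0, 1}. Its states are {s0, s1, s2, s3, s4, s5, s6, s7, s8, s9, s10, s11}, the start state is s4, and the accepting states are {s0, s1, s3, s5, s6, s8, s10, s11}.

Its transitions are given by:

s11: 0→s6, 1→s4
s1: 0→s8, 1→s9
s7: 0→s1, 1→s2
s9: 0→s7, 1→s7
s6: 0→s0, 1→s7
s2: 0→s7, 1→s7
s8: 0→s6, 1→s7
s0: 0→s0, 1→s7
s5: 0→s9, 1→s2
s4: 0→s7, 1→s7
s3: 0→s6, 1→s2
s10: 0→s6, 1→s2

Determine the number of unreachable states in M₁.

4

Starting at s4 and following transitions, the reachable set is {s0, s1, s2, s4, s6, s7, s8, s9}. That leaves s3, s5, s10, s11 unreachable — 4 in total.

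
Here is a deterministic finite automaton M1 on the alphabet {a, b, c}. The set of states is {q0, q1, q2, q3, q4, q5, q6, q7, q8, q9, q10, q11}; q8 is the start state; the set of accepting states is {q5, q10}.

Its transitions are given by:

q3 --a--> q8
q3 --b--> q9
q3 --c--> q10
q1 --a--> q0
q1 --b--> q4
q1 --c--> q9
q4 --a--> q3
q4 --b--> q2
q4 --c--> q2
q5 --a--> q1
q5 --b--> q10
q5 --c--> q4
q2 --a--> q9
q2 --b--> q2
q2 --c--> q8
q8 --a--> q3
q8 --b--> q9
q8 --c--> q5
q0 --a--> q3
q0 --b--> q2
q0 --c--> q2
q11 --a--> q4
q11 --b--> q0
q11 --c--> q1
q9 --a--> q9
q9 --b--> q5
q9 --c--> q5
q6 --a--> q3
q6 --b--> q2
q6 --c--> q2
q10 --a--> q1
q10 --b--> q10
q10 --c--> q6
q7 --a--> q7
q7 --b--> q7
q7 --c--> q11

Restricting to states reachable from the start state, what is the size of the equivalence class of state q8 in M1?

Reachable states from the start: {q0,q1,q2,q3,q4,q5,q6,q8,q9,q10}. Unreachable: {q7,q11} — drop them.
P0 = {q5,q10} | {q0,q1,q2,q3,q4,q6,q8,q9}.
On input b, block {q0,q1,q2,q3,q4,q6,q8,q9} splits into {q0,q1,q2,q3,q4,q6,q8} and {q9}.
Refine {q0,q1,q2,q3,q4,q6,q8} on symbol a: members go to different blocks, giving {q0,q1,q3,q4,q6,q8} and {q2}.
Refine {q0,q1,q3,q4,q6,q8} on symbol b: members go to different blocks, giving {q0,q4,q6} and {q3,q8} and {q1}.
The partition is now stable with 6 blocks: {q5,q10} | {q0,q4,q6} | {q9} | {q2} | {q3,q8} | {q1}.
State q8 belongs to the block {q3,q8}, which has 2 states.

2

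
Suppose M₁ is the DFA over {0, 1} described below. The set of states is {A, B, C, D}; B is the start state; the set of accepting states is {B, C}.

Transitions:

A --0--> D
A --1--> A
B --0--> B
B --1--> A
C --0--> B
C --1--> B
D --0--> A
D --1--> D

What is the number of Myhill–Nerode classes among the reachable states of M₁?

2

Reachable states from the start: {A,B,D}. Unreachable: {C} — drop them.
Initial partition by acceptance: {B} | {A,D}.
No further refinement is possible. Final partition (2 blocks): {B} | {A,D}.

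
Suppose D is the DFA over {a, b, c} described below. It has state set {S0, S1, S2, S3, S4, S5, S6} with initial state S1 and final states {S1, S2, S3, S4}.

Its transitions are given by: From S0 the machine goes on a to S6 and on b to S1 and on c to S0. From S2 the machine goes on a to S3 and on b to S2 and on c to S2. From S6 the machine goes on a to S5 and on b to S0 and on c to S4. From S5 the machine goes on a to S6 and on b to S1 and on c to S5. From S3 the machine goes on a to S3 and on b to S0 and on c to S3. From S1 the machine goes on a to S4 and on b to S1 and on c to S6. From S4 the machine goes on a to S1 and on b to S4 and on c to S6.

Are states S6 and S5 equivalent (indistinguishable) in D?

No

States {S2,S3} cannot be reached from the start state, so discard them.
P0 = {S1,S4} | {S0,S5,S6}.
On input b, block {S0,S5,S6} splits into {S0,S5} and {S6}.
No further refinement is possible. Final partition (3 blocks): {S1,S4} | {S0,S5} | {S6}.
S6 and S5 end up in different blocks, so they are distinguishable. For instance, the string 'b' is accepted from only S5.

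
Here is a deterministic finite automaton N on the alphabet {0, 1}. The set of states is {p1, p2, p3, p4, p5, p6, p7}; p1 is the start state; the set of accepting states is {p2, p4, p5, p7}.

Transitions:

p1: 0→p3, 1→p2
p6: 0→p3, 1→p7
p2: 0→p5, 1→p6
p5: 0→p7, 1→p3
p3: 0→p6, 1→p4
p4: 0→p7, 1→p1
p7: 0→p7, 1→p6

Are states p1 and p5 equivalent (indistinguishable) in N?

No

Initial partition by acceptance: {p2,p4,p5,p7} | {p1,p3,p6}.
No further refinement is possible. Final partition (2 blocks): {p2,p4,p5,p7} | {p1,p3,p6}.
p1 and p5 end up in different blocks, so they are distinguishable. For instance, the string 'ε' is accepted from only p5.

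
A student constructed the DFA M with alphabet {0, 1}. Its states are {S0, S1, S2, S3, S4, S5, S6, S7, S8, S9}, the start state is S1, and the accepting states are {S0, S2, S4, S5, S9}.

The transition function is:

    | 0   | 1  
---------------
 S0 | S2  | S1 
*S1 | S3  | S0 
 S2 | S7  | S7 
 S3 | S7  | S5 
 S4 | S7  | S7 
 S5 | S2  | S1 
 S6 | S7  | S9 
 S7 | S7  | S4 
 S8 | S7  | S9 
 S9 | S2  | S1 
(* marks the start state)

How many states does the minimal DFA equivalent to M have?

Reachable states from the start: {S0,S1,S2,S3,S4,S5,S7}. Unreachable: {S6,S8,S9} — drop them.
Initial partition by acceptance: {S0,S2,S4,S5} | {S1,S3,S7}.
On input 0, block {S0,S2,S4,S5} splits into {S0,S5} and {S2,S4}.
Refine {S1,S3,S7} on symbol 1: members go to different blocks, giving {S1,S3} and {S7}.
Refine {S1,S3} on symbol 0: members go to different blocks, giving {S1} and {S3}.
The partition is now stable with 5 blocks: {S0,S5} | {S1} | {S2,S4} | {S7} | {S3}.

5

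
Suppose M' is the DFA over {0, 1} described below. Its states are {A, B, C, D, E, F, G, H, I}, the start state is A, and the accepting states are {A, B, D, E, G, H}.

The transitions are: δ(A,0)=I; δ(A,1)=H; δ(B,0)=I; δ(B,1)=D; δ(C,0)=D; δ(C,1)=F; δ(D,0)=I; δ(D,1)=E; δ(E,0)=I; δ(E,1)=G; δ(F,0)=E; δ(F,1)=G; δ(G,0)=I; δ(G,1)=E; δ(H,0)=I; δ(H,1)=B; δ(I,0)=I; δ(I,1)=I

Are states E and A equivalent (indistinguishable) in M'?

First remove the unreachable states {C,F}; 7 states remain.
P0 = {A,B,D,E,G,H} | {I}.
The partition is now stable with 2 blocks: {A,B,D,E,G,H} | {I}.
E and A lie in the same block of the stable partition, so they are equivalent — no string distinguishes them.

Yes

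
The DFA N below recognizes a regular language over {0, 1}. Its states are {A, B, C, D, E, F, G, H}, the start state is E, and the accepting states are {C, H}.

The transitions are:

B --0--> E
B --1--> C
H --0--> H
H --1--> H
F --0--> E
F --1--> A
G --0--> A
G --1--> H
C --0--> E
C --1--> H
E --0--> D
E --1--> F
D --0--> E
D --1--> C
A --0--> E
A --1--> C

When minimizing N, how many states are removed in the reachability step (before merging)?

No path from E leads to B, G; the other 6 states are all reachable.

2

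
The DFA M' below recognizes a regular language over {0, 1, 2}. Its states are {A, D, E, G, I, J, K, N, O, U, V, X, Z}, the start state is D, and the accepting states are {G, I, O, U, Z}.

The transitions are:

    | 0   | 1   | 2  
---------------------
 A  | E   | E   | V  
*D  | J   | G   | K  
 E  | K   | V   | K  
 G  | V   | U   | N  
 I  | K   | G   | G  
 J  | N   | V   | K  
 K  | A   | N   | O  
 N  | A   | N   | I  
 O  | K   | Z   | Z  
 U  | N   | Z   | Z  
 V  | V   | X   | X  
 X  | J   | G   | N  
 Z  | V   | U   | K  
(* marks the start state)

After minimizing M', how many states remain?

Every state is reachable, so we keep all 13.
P0 = {G,I,O,U,Z} | {A,D,E,J,K,N,V,X}.
On input 2, block {G,I,O,U,Z} splits into {I,O,U} and {G,Z}.
Refine {A,D,E,J,K,N,V,X} on symbol 1: members go to different blocks, giving {A,E,J,K,N,V} and {D,X}.
On input 1, block {A,E,J,K,N,V} splits into {A,E,J,K,N} and {V}.
Split {A,E,J,K,N} by δ(·,1) → {A,K,N} and {E,J}.
Refine {A,K,N} on symbol 0: members go to different blocks, giving {K,N} and {A}.
The partition is now stable with 7 blocks: {I,O,U} | {K,N} | {G,Z} | {D,X} | {V} | {E,J} | {A}.

7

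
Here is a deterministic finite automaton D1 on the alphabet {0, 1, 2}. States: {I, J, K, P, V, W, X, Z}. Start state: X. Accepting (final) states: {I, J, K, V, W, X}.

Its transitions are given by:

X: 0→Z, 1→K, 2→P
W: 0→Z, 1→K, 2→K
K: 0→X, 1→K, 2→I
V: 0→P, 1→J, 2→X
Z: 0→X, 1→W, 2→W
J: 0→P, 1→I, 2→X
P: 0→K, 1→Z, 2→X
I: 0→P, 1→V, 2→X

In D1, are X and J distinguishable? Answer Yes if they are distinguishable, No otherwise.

Every state is reachable, so we keep all 8.
Initial partition by acceptance: {I,J,K,V,W,X} | {P,Z}.
Split {I,J,K,V,W,X} by δ(·,0) → {I,J,V,W,X} and {K}.
On input 1, block {I,J,V,W,X} splits into {I,J,V} and {W,X}.
On input 0, block {P,Z} splits into {P} and {Z}.
Refine {W,X} on symbol 2: members go to different blocks, giving {W} and {X}.
The partition is now stable with 6 blocks: {I,J,V} | {P} | {K} | {W} | {Z} | {X}.
X and J end up in different blocks, so they are distinguishable. For instance, the string '2' is accepted from only J.

Yes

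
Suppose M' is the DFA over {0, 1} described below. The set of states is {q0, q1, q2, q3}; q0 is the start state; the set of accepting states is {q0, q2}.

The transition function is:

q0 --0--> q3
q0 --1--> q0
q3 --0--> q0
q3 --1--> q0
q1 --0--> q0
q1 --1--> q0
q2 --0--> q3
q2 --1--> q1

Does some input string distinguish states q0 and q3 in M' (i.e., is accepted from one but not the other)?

States {q1,q2} cannot be reached from the start state, so discard them.
Start with accepting vs non-accepting: {q0} | {q3}.
No further refinement is possible. Final partition (2 blocks): {q0} | {q3}.
q0 and q3 end up in different blocks, so they are distinguishable. For instance, the string 'ε' is accepted from only q0.

Yes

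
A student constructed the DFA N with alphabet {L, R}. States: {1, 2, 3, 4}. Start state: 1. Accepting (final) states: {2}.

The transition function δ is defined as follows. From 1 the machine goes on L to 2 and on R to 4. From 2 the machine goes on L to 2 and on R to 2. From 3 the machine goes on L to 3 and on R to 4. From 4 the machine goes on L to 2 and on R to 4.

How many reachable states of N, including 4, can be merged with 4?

States {3} cannot be reached from the start state, so discard them.
Initial partition by acceptance: {2} | {1,4}.
The partition is now stable with 2 blocks: {2} | {1,4}.
State 4 belongs to the block {1,4}, which has 2 states.

2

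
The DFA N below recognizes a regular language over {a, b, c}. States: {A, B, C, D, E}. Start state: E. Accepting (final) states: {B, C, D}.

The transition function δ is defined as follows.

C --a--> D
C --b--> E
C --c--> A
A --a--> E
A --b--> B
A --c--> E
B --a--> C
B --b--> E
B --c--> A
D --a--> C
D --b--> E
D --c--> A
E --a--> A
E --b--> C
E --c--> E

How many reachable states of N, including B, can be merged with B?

3

Start with accepting vs non-accepting: {B,C,D} | {A,E}.
The partition is now stable with 2 blocks: {B,C,D} | {A,E}.
The equivalence class containing B is {B,C,D}, of size 3.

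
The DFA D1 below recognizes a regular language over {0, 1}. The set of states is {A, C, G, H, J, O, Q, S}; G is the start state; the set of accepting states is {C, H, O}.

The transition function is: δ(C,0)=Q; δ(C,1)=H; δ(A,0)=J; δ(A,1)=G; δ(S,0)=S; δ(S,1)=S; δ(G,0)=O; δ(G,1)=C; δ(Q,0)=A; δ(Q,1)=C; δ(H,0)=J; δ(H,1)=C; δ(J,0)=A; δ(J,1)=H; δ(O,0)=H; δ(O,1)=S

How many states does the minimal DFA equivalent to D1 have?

Start with accepting vs non-accepting: {C,H,O} | {A,G,J,Q,S}.
Refine {C,H,O} on symbol 0: members go to different blocks, giving {C,H} and {O}.
Split {A,G,J,Q,S} by δ(·,0) → {A,J,Q,S} and {G}.
Split {A,J,Q,S} by δ(·,1) → {J,Q} and {A} and {S}.
Stable partition: {C,H} | {J,Q} | {O} | {G} | {A} | {S} — 6 equivalence classes.

6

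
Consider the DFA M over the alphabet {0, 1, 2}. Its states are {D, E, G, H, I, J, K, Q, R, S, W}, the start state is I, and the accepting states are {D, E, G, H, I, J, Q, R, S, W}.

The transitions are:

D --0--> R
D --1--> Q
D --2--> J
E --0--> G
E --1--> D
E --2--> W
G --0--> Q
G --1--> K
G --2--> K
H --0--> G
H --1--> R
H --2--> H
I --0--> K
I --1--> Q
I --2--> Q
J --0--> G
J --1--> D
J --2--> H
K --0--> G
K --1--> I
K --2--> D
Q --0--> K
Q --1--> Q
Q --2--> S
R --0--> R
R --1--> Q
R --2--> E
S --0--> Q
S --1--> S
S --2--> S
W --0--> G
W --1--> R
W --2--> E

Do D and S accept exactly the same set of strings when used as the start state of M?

No

All states are reachable from the start state.
Start with accepting vs non-accepting: {D,E,G,H,I,J,Q,R,S,W} | {K}.
On input 0, block {D,E,G,H,I,J,Q,R,S,W} splits into {D,E,G,H,J,R,S,W} and {I,Q}.
Refine {D,E,G,H,J,R,S,W} on symbol 0: members go to different blocks, giving {D,E,H,J,R,W} and {G,S}.
On input 0, block {D,E,H,J,R,W} splits into {E,H,J,W} and {D,R}.
Split {I,Q} by δ(·,2) → {Q} and {I}.
On input 1, block {G,S} splits into {G} and {S}.
The partition is now stable with 7 blocks: {E,H,J,W} | {K} | {Q} | {G} | {D,R} | {I} | {S}.
D and S end up in different blocks, so they are distinguishable. For instance, the string '00' is accepted from only D.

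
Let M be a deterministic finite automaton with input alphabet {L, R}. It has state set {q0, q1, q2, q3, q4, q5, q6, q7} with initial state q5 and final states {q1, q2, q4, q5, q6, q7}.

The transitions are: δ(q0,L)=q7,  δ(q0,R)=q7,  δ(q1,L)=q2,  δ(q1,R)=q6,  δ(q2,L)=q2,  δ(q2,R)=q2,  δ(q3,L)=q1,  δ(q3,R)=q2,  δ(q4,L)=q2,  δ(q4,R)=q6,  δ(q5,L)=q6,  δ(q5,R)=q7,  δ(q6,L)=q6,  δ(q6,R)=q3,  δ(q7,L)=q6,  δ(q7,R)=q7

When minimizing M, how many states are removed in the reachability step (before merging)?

Starting at q5 and following transitions, the reachable set is {q1, q2, q3, q5, q6, q7}. That leaves q0, q4 unreachable — 2 in total.

2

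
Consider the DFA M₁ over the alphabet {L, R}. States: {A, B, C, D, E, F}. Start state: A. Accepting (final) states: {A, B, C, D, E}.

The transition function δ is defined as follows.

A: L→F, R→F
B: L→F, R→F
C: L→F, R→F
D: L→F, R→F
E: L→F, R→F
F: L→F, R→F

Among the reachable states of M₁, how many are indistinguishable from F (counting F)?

First remove the unreachable states {B,C,D,E}; 2 states remain.
P0 = {A} | {F}.
Stable partition: {A} | {F} — 2 equivalence classes.
State F belongs to the block {F}, which has 1 states.

1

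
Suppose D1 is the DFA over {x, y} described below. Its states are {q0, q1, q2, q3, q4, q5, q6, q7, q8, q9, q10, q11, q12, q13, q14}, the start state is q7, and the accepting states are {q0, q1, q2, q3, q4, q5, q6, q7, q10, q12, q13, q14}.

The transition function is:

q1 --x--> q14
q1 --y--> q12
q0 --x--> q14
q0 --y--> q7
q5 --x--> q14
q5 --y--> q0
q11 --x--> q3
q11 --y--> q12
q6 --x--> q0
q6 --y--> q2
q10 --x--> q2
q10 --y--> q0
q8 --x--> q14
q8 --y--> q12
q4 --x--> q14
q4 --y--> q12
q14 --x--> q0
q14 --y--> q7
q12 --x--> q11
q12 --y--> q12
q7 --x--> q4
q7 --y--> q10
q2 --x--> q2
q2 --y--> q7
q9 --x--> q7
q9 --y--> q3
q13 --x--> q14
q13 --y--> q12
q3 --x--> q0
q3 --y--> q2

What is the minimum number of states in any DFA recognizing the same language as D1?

States {q1,q5,q6,q8,q9,q13} cannot be reached from the start state, so discard them.
P0 = {q0,q2,q3,q4,q7,q10,q12,q14} | {q11}.
On input x, block {q0,q2,q3,q4,q7,q10,q12,q14} splits into {q0,q2,q3,q4,q7,q10,q14} and {q12}.
Refine {q0,q2,q3,q4,q7,q10,q14} on symbol y: members go to different blocks, giving {q0,q2,q3,q7,q10,q14} and {q4}.
On input x, block {q0,q2,q3,q7,q10,q14} splits into {q0,q2,q3,q10,q14} and {q7}.
Refine {q0,q2,q3,q10,q14} on symbol y: members go to different blocks, giving {q0,q2,q14} and {q3,q10}.
No further refinement is possible. Final partition (6 blocks): {q0,q2,q14} | {q11} | {q12} | {q4} | {q7} | {q3,q10}.

6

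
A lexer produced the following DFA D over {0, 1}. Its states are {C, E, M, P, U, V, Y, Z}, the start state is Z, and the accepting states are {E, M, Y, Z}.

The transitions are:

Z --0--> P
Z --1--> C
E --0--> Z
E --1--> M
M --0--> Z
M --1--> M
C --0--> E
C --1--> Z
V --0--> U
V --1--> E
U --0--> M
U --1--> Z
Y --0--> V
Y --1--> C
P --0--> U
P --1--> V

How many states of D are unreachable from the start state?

1

Starting at Z and following transitions, the reachable set is {C, E, M, P, U, V, Z}. That leaves Y unreachable — 1 in total.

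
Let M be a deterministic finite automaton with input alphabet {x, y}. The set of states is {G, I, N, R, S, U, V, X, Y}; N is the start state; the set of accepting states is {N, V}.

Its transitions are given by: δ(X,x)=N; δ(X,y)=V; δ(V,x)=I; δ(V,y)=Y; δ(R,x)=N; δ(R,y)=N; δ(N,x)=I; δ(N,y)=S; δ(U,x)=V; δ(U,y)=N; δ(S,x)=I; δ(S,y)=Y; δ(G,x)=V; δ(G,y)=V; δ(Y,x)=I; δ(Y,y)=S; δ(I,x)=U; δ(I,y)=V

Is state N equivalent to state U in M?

First remove the unreachable states {G,R,X}; 6 states remain.
Start with accepting vs non-accepting: {N,V} | {I,S,U,Y}.
Split {I,S,U,Y} by δ(·,x) → {I,S,Y} and {U}.
Split {I,S,Y} by δ(·,x) → {S,Y} and {I}.
No further refinement is possible. Final partition (4 blocks): {N,V} | {S,Y} | {U} | {I}.
N and U end up in different blocks, so they are distinguishable. For instance, the string 'ε' is accepted from only N.

No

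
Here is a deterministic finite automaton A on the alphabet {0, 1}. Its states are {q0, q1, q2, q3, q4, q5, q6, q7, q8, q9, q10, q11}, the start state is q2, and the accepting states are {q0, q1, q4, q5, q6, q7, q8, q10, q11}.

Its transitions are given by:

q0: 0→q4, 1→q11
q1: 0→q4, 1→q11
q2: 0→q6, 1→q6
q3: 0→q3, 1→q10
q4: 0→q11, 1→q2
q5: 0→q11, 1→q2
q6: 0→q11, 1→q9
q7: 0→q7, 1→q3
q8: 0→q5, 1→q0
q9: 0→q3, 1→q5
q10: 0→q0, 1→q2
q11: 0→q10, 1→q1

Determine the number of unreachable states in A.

No path from q2 leads to q7, q8; the other 10 states are all reachable.

2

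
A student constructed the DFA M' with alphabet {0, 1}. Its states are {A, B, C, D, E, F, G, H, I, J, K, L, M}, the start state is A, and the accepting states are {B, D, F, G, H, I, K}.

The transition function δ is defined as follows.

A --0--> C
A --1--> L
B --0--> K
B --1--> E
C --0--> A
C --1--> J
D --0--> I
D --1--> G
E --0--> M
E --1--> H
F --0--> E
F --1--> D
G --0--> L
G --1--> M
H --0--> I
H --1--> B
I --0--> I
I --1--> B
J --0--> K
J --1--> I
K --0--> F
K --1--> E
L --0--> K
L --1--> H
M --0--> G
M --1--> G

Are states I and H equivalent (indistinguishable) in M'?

Yes

Start with accepting vs non-accepting: {B,D,F,G,H,I,K} | {A,C,E,J,L,M}.
Refine {B,D,F,G,H,I,K} on symbol 0: members go to different blocks, giving {B,D,H,I,K} and {F,G}.
Split {B,D,H,I,K} by δ(·,0) → {B,D,H,I} and {K}.
On input 0, block {B,D,H,I} splits into {D,H,I} and {B}.
Split {D,H,I} by δ(·,1) → {H,I} and {D}.
Refine {A,C,E,J,L,M} on symbol 0: members go to different blocks, giving {A,C,E} and {J,L} and {M}.
Split {A,C,E} by δ(·,0) → {A,C} and {E}.
On input 0, block {F,G} splits into {F} and {G}.
The partition is now stable with 10 blocks: {H,I} | {A,C} | {F} | {K} | {B} | {D} | {J,L} | {M} | {E} | {G}.
I and H lie in the same block of the stable partition, so they are equivalent — no string distinguishes them.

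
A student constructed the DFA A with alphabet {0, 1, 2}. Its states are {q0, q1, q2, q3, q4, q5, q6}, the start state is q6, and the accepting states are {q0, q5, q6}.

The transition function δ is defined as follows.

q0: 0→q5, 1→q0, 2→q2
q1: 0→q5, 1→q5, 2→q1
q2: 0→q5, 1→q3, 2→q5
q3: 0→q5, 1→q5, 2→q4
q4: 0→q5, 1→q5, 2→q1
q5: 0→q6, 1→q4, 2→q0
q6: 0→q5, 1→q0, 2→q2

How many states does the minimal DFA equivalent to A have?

Every state is reachable, so we keep all 7.
Start with accepting vs non-accepting: {q0,q5,q6} | {q1,q2,q3,q4}.
On input 1, block {q0,q5,q6} splits into {q0,q6} and {q5}.
On input 1, block {q1,q2,q3,q4} splits into {q1,q3,q4} and {q2}.
No further refinement is possible. Final partition (4 blocks): {q0,q6} | {q1,q3,q4} | {q5} | {q2}.

4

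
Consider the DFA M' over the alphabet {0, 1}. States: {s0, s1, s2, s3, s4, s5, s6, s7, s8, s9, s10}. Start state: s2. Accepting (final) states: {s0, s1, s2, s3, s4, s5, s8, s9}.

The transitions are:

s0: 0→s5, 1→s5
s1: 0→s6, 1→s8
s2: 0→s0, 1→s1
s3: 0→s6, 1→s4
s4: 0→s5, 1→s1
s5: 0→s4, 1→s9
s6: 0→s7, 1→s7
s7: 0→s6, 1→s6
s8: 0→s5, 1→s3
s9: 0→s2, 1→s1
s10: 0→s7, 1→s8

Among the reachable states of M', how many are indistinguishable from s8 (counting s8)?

2

States {s10} cannot be reached from the start state, so discard them.
Start with accepting vs non-accepting: {s0,s1,s2,s3,s4,s5,s8,s9} | {s6,s7}.
Refine {s0,s1,s2,s3,s4,s5,s8,s9} on symbol 0: members go to different blocks, giving {s0,s2,s4,s5,s8,s9} and {s1,s3}.
Refine {s0,s2,s4,s5,s8,s9} on symbol 1: members go to different blocks, giving {s2,s4,s8,s9} and {s0,s5}.
On input 0, block {s2,s4,s8,s9} splits into {s2,s4,s8} and {s9}.
Split {s0,s5} by δ(·,0) → {s0} and {s5}.
Split {s2,s4,s8} by δ(·,0) → {s4,s8} and {s2}.
The partition is now stable with 7 blocks: {s4,s8} | {s6,s7} | {s1,s3} | {s0} | {s9} | {s5} | {s2}.
State s8 belongs to the block {s4,s8}, which has 2 states.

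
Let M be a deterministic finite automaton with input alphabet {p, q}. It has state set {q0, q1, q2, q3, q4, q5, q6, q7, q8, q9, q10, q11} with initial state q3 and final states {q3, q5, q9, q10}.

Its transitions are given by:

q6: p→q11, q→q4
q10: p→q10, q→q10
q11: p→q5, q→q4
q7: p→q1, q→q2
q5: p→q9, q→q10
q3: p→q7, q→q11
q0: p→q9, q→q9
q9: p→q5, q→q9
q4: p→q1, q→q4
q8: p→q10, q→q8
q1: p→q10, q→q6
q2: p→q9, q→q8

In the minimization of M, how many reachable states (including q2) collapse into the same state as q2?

2

States {q0} cannot be reached from the start state, so discard them.
P0 = {q3,q5,q9,q10} | {q1,q2,q4,q6,q7,q8,q11}.
On input p, block {q3,q5,q9,q10} splits into {q5,q9,q10} and {q3}.
Refine {q1,q2,q4,q6,q7,q8,q11} on symbol p: members go to different blocks, giving {q1,q2,q8,q11} and {q4,q6,q7}.
On input q, block {q1,q2,q8,q11} splits into {q1,q11} and {q2,q8}.
On input q, block {q4,q6,q7} splits into {q4,q6} and {q7}.
No further refinement is possible. Final partition (6 blocks): {q5,q9,q10} | {q1,q11} | {q3} | {q4,q6} | {q2,q8} | {q7}.
State q2 belongs to the block {q2,q8}, which has 2 states.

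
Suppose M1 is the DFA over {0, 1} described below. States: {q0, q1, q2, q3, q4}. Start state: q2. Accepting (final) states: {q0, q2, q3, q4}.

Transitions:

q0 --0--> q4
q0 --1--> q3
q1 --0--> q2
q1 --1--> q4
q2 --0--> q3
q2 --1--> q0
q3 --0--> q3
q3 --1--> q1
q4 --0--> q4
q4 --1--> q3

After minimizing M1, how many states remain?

4

P0 = {q0,q2,q3,q4} | {q1}.
Split {q0,q2,q3,q4} by δ(·,1) → {q0,q2,q4} and {q3}.
On input 0, block {q0,q2,q4} splits into {q0,q4} and {q2}.
The partition is now stable with 4 blocks: {q0,q4} | {q1} | {q3} | {q2}.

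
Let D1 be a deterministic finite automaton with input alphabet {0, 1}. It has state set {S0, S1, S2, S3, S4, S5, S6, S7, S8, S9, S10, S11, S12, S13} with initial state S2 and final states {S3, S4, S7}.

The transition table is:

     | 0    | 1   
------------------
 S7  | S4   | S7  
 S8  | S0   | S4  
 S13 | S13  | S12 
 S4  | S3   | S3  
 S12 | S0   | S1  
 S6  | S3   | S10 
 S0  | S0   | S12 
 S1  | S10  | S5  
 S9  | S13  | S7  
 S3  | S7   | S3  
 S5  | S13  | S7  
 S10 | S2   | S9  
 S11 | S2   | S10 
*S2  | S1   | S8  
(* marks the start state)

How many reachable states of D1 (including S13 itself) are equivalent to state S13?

Reachable states from the start: {S0,S1,S2,S3,S4,S5,S7,S8,S9,S10,S12,S13}. Unreachable: {S6,S11} — drop them.
P0 = {S3,S4,S7} | {S0,S1,S2,S5,S8,S9,S10,S12,S13}.
Refine {S0,S1,S2,S5,S8,S9,S10,S12,S13} on symbol 1: members go to different blocks, giving {S0,S1,S2,S10,S12,S13} and {S5,S8,S9}.
Split {S0,S1,S2,S10,S12,S13} by δ(·,1) → {S0,S12,S13} and {S1,S2,S10}.
On input 1, block {S0,S12,S13} splits into {S0,S13} and {S12}.
No further refinement is possible. Final partition (5 blocks): {S3,S4,S7} | {S0,S13} | {S5,S8,S9} | {S1,S2,S10} | {S12}.
The equivalence class containing S13 is {S0,S13}, of size 2.

2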